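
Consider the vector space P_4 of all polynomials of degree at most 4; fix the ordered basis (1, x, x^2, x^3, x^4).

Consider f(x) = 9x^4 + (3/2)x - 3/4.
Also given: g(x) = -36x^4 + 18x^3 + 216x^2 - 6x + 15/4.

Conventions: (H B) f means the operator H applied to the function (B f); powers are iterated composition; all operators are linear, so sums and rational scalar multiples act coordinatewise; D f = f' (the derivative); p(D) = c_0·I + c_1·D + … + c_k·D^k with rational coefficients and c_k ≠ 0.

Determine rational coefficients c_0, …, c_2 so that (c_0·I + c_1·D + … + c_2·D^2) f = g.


D^0 f = 9x^4 + (3/2)x - 3/4
D^1 f = 36x^3 + 3/2
D^2 f = 108x^2
matching coefficients of g against c_0 f + c_1 Df + … from the top degree down determines the c_i
solution: c_0 = -4, c_1 = 1/2, c_2 = 2

p(D) = -4·I + (1/2)·D + 2·D^2, i.e. c_0 = -4, c_1 = 1/2, c_2 = 2


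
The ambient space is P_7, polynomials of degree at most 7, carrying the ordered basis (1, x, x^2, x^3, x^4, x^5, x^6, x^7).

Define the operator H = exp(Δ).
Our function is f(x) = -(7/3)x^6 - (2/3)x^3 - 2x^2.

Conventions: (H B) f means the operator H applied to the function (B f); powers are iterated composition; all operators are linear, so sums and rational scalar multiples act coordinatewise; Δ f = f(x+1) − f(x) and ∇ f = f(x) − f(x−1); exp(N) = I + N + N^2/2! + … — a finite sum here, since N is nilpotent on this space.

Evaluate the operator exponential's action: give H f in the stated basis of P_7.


order-1 term: -14x^5 - 35x^4 - (140/3)x^3 - 37x^2 - 20x - 5
order-2 term: -35x^4 - 140x^3 - 245x^2 - 212x - 229/3
order-3 term: -(140/3)x^3 - 210x^2 - 350x - 632/3
order-4 term: -35x^2 - 140x - 455/3
order-5 term: -14x - 35
order-6 term: -7/3
the series for exp(Δ) f terminates at order 6
exp(Δ) f = -(7/3)x^6 - 14x^5 - 70x^4 - 234x^3 - 529x^2 - 736x - 481

the image equals g(x) = -(7/3)x^6 - 14x^5 - 70x^4 - 234x^3 - 529x^2 - 736x - 481


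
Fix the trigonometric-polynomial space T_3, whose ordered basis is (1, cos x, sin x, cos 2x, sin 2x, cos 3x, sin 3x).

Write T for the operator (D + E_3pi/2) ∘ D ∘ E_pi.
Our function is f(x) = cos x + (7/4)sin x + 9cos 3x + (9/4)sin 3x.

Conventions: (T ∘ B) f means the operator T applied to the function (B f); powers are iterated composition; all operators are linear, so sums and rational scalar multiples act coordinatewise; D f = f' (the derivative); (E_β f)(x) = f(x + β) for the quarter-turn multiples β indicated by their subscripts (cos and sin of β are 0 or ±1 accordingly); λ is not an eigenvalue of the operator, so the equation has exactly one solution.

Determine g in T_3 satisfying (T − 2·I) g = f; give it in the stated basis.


write g with unknown coordinates in the stated basis and equate coefficients in (T − 2·I) g = f
solving from the highest basis element down gives g = -(1/2)cos x - (7/8)sin x + (9/10)cos 3x + (9/40)sin 3x
check: T g = (54/5)cos 3x + (27/10)sin 3x
so T g − 2·g = cos x + (7/4)sin x + 9cos 3x + (9/4)sin 3x = f ✓

g(x) = -(1/2)cos x - (7/8)sin x + (9/10)cos 3x + (9/40)sin 3x


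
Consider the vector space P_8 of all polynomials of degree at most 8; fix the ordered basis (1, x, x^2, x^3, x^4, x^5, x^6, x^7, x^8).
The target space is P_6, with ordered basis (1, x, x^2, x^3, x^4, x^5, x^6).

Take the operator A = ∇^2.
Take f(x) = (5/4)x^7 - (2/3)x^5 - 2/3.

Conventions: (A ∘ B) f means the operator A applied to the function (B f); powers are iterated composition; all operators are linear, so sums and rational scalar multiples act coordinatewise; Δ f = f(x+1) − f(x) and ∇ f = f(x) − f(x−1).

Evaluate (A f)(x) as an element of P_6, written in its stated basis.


the image equals g(x) = (105/2)x^5 - (525/2)x^4 + (3595/6)x^3 - (1495/2)x^2 + (2975/6)x - 275/2

∇ f = (35/4)x^6 - (105/4)x^5 + (485/12)x^4 - (445/12)x^3 + (235/12)x^2 - (65/12)x + 7/12
∇ ∇ f = (105/2)x^5 - (525/2)x^4 + (3595/6)x^3 - (1495/2)x^2 + (2975/6)x - 275/2


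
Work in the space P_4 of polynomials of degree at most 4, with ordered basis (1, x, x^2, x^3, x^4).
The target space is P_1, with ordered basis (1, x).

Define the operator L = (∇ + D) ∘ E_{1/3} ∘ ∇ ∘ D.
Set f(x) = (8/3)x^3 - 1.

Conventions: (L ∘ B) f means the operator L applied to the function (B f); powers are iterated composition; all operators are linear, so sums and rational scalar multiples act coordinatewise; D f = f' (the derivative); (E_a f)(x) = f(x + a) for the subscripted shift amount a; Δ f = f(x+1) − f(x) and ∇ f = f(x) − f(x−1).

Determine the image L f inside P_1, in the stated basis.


D f = 8x^2
∇ D f = 16x - 8
E_{1/3} (∇ ∘ D) f = 16x - 8/3
∇ E_{1/3} (∇ ∘ D) f = 16
D E_{1/3} (∇ ∘ D) f = 16
(∇ + D) E_{1/3} (∇ ∘ D) f = 32

the result is g(x) = 32


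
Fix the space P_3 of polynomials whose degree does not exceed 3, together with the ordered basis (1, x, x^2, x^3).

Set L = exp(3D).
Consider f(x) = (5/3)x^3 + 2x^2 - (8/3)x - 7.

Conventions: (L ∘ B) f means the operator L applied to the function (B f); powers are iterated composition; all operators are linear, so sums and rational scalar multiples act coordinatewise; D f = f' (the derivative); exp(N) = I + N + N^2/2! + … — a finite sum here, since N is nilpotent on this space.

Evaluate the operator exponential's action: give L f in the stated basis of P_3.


order-1 term: 15x^2 + 12x - 8
order-2 term: 45x + 18
order-3 term: 45
the series for exp(3D) f terminates at order 3
exp(3D) f = (5/3)x^3 + 17x^2 + (163/3)x + 48

the image equals g(x) = (5/3)x^3 + 17x^2 + (163/3)x + 48


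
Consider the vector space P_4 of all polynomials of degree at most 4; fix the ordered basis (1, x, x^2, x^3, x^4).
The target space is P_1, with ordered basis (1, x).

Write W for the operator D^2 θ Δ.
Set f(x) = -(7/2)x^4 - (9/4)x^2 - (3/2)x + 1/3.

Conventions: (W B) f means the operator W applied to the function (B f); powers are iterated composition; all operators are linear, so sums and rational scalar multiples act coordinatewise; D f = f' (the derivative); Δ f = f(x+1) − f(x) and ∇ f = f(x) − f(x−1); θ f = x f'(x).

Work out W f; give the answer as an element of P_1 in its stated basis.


Δ f = -14x^3 - 21x^2 - (37/2)x - 29/4
θ Δ f = -42x^3 - 42x^2 - (37/2)x
D (θ Δ) f = -126x^2 - 84x - 37/2
D D (θ Δ) f = -252x - 84

g(x) = -252x - 84


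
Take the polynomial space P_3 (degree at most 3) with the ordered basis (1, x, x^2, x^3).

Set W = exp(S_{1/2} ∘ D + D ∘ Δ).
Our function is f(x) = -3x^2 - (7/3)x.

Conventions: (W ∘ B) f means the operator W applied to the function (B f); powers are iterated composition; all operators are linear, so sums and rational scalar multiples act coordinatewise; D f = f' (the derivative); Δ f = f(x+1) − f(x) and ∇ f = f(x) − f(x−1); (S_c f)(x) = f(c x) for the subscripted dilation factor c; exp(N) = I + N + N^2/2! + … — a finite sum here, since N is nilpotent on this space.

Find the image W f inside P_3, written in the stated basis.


order-1 term: -3x - 25/3
order-2 term: -3/2
the series for exp(S_{1/2} ∘ D + D ∘ Δ) f terminates at order 2
exp(S_{1/2} ∘ D + D ∘ Δ) f = -3x^2 - (16/3)x - 59/6

the image equals g(x) = -3x^2 - (16/3)x - 59/6


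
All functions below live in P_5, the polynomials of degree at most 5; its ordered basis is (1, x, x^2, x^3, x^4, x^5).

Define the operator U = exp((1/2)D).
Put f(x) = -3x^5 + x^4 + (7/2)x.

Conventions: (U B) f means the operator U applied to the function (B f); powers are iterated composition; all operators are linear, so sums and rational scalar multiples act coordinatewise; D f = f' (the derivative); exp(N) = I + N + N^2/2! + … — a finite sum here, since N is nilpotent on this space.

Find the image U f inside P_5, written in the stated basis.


the image equals g(x) = -3x^5 - (13/2)x^4 - (11/2)x^3 - (9/4)x^2 + (49/16)x + 55/32

order-1 term: -(15/2)x^4 + 2x^3 + 7/4
order-2 term: -(15/2)x^3 + (3/2)x^2
order-3 term: -(15/4)x^2 + (1/2)x
order-4 term: -(15/16)x + 1/16
order-5 term: -3/32
the series for exp((1/2)D) f terminates at order 5
exp((1/2)D) f = -3x^5 - (13/2)x^4 - (11/2)x^3 - (9/4)x^2 + (49/16)x + 55/32


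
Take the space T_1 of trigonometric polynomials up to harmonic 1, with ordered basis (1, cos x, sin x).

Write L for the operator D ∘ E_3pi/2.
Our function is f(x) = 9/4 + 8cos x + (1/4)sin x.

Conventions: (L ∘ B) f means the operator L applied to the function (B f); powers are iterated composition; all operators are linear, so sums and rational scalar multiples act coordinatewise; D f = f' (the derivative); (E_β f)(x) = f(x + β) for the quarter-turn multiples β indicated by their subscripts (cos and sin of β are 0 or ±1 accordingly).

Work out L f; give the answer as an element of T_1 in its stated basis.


the result is g(x) = 8cos x + (1/4)sin x

E_3pi/2 f = 9/4 - (1/4)cos x + 8sin x
D E_3pi/2 f = 8cos x + (1/4)sin x


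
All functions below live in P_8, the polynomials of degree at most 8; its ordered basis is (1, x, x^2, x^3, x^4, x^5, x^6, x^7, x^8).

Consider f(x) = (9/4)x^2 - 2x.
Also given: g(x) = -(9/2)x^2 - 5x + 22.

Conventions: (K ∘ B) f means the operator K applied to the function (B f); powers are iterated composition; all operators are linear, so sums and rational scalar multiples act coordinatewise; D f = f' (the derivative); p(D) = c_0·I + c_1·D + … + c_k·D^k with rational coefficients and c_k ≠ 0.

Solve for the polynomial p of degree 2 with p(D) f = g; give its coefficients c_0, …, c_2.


D^0 f = (9/4)x^2 - 2x
D^1 f = (9/2)x - 2
D^2 f = 9/2
matching coefficients of g against c_0 f + c_1 Df + … from the top degree down determines the c_i
solution: c_0 = -2, c_1 = -2, c_2 = 4

p(D) = -2·I − 2·D + 4·D^2, i.e. c_0 = -2, c_1 = -2, c_2 = 4


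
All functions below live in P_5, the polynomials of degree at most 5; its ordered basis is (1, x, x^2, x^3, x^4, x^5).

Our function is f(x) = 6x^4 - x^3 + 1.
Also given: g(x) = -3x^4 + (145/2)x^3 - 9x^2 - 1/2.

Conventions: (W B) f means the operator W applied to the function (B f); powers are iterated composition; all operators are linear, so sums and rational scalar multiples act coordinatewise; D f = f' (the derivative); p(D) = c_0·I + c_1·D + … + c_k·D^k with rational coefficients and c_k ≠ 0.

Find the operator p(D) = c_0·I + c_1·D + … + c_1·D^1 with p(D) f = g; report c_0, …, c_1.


D^0 f = 6x^4 - x^3 + 1
D^1 f = 24x^3 - 3x^2
matching coefficients of g against c_0 f + c_1 Df + … from the top degree down determines the c_i
solution: c_0 = -1/2, c_1 = 3

p(D) = -(1/2)·I + 3·D, i.e. c_0 = -1/2, c_1 = 3


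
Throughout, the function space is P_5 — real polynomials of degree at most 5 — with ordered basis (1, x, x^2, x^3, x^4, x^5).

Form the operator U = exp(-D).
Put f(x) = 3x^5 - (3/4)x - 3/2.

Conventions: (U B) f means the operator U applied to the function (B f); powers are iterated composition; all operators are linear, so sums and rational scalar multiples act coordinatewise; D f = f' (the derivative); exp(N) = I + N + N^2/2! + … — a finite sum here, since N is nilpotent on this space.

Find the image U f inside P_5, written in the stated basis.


order-1 term: -15x^4 + 3/4
order-2 term: 30x^3
order-3 term: -30x^2
order-4 term: 15x
order-5 term: -3
the series for exp(-D) f terminates at order 5
exp(-D) f = 3x^5 - 15x^4 + 30x^3 - 30x^2 + (57/4)x - 15/4

the image equals g(x) = 3x^5 - 15x^4 + 30x^3 - 30x^2 + (57/4)x - 15/4


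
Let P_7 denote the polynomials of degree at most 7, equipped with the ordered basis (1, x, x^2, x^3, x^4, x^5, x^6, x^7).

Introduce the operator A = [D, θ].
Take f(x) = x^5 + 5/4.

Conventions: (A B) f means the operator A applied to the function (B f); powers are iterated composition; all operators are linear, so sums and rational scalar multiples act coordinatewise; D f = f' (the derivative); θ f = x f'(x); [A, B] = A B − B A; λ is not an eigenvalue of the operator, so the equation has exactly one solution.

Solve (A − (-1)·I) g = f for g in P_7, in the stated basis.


the result is g(x) = x^5 - 5x^4 + 20x^3 - 60x^2 + 120x - 475/4

write g with unknown coordinates in the stated basis and equate coefficients in (A − (-1)·I) g = f
solving from the highest basis element down gives g = x^5 - 5x^4 + 20x^3 - 60x^2 + 120x - 475/4
check: A g = 5x^4 - 20x^3 + 60x^2 - 120x + 120
so A g − (-1)·g = x^5 + 5/4 = f ✓


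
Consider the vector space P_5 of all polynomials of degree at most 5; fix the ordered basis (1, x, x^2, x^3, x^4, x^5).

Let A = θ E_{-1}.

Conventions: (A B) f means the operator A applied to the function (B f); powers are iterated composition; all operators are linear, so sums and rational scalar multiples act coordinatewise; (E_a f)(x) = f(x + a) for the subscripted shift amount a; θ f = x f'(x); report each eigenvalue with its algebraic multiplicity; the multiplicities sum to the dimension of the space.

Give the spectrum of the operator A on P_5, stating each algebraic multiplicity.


λ = 0 (multiplicity 1), λ = 1 (multiplicity 1), λ = 2 (multiplicity 1), λ = 3 (multiplicity 1), λ = 4 (multiplicity 1), λ = 5 (multiplicity 1)

image of 1: 0
image of x: x
image of x^2: 2x^2 - 2x
image of x^3: 3x^3 - 6x^2 + 3x
image of x^4: 4x^4 - 12x^3 + 12x^2 - 4x
image of x^5: 5x^5 - 20x^4 + 30x^3 - 20x^2 + 5x
the matrix is upper triangular; its diagonal is (0, 1, 2, 3, 4, 5)
for a triangular matrix the eigenvalues are the diagonal entries, with algebraic multiplicity their repetition count


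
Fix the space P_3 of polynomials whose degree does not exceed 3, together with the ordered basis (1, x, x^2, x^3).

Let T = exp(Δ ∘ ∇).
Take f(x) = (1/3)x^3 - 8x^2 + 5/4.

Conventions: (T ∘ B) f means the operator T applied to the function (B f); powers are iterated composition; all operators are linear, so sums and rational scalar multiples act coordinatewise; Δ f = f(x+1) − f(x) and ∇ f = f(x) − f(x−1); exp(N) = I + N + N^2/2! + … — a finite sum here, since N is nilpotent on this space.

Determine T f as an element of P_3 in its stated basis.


order-1 term: 2x - 16
the series for exp(Δ ∘ ∇) f terminates at order 1
exp(Δ ∘ ∇) f = (1/3)x^3 - 8x^2 + 2x - 59/4

g(x) = (1/3)x^3 - 8x^2 + 2x - 59/4


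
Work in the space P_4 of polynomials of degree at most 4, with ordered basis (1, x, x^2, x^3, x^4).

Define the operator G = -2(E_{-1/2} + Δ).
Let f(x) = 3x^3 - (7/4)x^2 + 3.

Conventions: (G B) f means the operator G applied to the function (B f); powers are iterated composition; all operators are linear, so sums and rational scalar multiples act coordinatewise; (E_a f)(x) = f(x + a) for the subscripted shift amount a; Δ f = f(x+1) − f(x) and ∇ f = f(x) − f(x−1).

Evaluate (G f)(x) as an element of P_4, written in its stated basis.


E_{-1/2} f = 3x^3 - (25/4)x^2 + 4x + 35/16
Δ f = 9x^2 + (11/2)x + 5/4
(E_{-1/2} + Δ) f = 3x^3 + (11/4)x^2 + (19/2)x + 55/16
(-2(E_{-1/2} + Δ)) f = -6x^3 - (11/2)x^2 - 19x - 55/8

g(x) = -6x^3 - (11/2)x^2 - 19x - 55/8


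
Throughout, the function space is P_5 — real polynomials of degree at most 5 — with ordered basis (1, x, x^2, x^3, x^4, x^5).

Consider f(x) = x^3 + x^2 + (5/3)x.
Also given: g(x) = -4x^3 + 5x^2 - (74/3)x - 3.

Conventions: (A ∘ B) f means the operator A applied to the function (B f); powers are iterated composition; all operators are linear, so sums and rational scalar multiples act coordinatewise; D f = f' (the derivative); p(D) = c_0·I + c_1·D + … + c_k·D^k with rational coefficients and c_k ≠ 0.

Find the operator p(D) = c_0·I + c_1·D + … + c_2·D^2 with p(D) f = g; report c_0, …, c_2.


c_0 = -4, c_1 = 3, c_2 = -4

D^0 f = x^3 + x^2 + (5/3)x
D^1 f = 3x^2 + 2x + 5/3
D^2 f = 6x + 2
matching coefficients of g against c_0 f + c_1 Df + … from the top degree down determines the c_i
solution: c_0 = -4, c_1 = 3, c_2 = -4


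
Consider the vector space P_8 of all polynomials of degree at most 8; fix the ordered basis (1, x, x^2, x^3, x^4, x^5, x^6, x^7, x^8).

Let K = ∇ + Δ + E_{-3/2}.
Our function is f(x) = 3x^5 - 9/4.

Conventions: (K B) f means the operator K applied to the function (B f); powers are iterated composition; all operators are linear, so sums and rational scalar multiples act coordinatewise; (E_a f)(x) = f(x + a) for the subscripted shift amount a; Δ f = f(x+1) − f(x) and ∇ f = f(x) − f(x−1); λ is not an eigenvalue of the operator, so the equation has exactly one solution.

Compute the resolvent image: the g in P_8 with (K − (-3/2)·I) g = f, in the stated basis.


the result is g(x) = (6/5)x^5 - (6/5)x^4 - (246/25)x^3 + (2373/125)x^2 + (10461/2500)x - 477987/25000

write g with unknown coordinates in the stated basis and equate coefficients in (K − (-3/2)·I) g = f
solving from the highest basis element down gives g = (6/5)x^5 - (6/5)x^4 - (246/25)x^3 + (2373/125)x^2 + (10461/2500)x - 477987/25000
check: K g = (6/5)x^5 + (9/5)x^4 + (369/25)x^3 - (7119/250)x^2 - (31383/5000)x + 1321461/50000
so K g − (-3/2)·g = 3x^5 - 9/4 = f ✓


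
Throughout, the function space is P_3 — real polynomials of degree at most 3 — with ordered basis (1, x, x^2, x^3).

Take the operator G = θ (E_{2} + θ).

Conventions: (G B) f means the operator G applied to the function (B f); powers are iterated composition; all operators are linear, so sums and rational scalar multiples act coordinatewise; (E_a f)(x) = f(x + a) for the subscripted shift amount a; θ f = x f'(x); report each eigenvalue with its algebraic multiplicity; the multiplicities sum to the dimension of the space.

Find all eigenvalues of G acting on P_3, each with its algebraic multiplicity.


image of 1: 0
image of x: 2x
image of x^2: 6x^2 + 4x
image of x^3: 12x^3 + 12x^2 + 12x
the matrix is upper triangular; its diagonal is (0, 2, 6, 12)
for a triangular matrix the eigenvalues are the diagonal entries, with algebraic multiplicity their repetition count

λ = 0 (multiplicity 1), λ = 2 (multiplicity 1), λ = 6 (multiplicity 1), λ = 12 (multiplicity 1)


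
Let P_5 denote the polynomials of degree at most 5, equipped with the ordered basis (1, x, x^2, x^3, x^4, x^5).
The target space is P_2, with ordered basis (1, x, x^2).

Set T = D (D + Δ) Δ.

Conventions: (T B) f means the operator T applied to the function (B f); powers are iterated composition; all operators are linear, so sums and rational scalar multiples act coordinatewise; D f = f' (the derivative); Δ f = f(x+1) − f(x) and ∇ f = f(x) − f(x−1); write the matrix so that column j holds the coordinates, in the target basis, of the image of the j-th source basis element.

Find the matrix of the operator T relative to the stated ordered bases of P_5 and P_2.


image of 1: 0
image of x: 0
image of x^2: 0
image of x^3: 12
image of x^4: 48x + 36
image of x^5: 120x^2 + 180x + 90
each image's coordinates form column j of the matrix

the matrix is [[0, 0, 0, 12, 36, 90]; [0, 0, 0, 0, 48, 180]; [0, 0, 0, 0, 0, 120]] (rows listed top to bottom)


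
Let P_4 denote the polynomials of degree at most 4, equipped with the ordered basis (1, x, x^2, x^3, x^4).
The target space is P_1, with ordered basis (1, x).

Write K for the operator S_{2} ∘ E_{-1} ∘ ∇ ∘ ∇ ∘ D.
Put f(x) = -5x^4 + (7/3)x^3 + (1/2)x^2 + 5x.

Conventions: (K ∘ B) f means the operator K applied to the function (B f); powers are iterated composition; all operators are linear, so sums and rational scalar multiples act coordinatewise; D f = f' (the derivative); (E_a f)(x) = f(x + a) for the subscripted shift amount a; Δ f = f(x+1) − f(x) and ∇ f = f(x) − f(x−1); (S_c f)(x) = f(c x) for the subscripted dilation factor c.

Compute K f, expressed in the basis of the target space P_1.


D f = -20x^3 + 7x^2 + x + 5
∇ D f = -60x^2 + 74x - 26
∇ (∇ ∘ D) f = -120x + 134
E_{-1} ∇ (∇ ∘ D) f = -120x + 254
S_{2} E_{-1} ∇ (∇ ∘ D) f = -240x + 254

the image equals g(x) = -240x + 254


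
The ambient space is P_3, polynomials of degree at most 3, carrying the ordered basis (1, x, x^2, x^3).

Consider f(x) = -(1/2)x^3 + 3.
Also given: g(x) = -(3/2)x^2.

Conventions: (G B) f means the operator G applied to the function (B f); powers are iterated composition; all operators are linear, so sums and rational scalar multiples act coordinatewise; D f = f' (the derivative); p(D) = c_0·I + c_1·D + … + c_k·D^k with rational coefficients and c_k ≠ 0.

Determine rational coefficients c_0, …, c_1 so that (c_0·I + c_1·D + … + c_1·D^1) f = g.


D^0 f = -(1/2)x^3 + 3
D^1 f = -(3/2)x^2
matching coefficients of g against c_0 f + c_1 Df + … from the top degree down determines the c_i
solution: c_0 = 0, c_1 = 1

c_0 = 0, c_1 = 1


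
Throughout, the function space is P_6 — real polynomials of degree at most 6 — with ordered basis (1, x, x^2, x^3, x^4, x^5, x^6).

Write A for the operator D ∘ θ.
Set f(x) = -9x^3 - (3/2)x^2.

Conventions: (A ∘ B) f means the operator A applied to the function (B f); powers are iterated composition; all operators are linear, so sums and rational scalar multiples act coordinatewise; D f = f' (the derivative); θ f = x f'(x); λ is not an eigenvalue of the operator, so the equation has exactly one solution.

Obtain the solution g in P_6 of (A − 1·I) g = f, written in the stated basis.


the result is g(x) = 9x^3 + (165/2)x^2 + 330x + 330

write g with unknown coordinates in the stated basis and equate coefficients in (A − 1·I) g = f
solving from the highest basis element down gives g = 9x^3 + (165/2)x^2 + 330x + 330
check: A g = 81x^2 + 330x + 330
so A g − 1·g = -9x^3 - (3/2)x^2 = f ✓


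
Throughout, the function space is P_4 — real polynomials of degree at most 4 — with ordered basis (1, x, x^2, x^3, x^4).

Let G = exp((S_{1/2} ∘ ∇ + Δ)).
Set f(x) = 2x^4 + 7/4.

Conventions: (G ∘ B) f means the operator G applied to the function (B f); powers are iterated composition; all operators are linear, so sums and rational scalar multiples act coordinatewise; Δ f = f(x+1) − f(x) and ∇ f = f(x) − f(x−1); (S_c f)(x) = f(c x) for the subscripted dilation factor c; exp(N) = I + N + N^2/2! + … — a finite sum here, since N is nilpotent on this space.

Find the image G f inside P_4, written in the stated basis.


the image equals g(x) = 2x^4 + 9x^3 + (207/8)x^2 + (393/8)x + 715/16

order-1 term: 9x^3 + 9x^2 + 12x
order-2 term: (135/8)x^2 + (81/4)x + 21
order-3 term: (135/8)x + 27/2
order-4 term: 135/16
the series for exp((S_{1/2} ∘ ∇ + Δ)) f terminates at order 4
exp((S_{1/2} ∘ ∇ + Δ)) f = 2x^4 + 9x^3 + (207/8)x^2 + (393/8)x + 715/16


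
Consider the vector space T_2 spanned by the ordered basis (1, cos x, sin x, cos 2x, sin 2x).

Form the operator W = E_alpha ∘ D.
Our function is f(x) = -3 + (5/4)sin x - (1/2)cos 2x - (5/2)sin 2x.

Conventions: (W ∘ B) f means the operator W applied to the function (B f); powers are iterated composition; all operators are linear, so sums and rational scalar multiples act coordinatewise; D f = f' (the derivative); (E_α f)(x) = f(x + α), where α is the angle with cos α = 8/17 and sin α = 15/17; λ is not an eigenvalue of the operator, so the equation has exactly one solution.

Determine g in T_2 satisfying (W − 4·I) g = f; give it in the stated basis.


g(x) = 3/4 - (10/409)cos x - (415/1636)sin x + (1/740)cos 2x + (327/740)sin 2x

write g with unknown coordinates in the stated basis and equate coefficients in (W − 4·I) g = f
solving from the highest basis element down gives g = 3/4 - (10/409)cos x - (415/1636)sin x + (1/740)cos 2x + (327/740)sin 2x
check: W g = -(40/409)cos x + (385/1636)sin x - (183/370)cos 2x - (271/370)sin 2x
so W g − 4·g = -3 + (5/4)sin x - (1/2)cos 2x - (5/2)sin 2x = f ✓


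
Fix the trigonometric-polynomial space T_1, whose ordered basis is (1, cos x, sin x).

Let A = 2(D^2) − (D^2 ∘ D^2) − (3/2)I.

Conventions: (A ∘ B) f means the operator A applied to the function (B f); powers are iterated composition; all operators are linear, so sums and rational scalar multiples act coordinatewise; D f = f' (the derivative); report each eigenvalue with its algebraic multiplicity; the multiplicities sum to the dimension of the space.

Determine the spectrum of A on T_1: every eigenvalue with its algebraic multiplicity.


image of 1: -3/2
image of cos x: -(9/2)cos x
image of sin x: -(9/2)sin x
the matrix is diagonal; its diagonal is (-3/2, -9/2, -9/2)
for a triangular matrix the eigenvalues are the diagonal entries, with algebraic multiplicity their repetition count

λ = -9/2 (multiplicity 2), λ = -3/2 (multiplicity 1)


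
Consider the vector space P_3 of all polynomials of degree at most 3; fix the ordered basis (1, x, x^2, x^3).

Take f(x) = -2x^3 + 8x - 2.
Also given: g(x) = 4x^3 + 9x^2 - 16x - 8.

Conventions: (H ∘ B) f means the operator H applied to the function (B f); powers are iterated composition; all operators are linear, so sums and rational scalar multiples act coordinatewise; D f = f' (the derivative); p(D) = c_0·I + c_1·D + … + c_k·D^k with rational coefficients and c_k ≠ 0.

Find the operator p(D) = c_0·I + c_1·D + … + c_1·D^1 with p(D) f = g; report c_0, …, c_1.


D^0 f = -2x^3 + 8x - 2
D^1 f = -6x^2 + 8
matching coefficients of g against c_0 f + c_1 Df + … from the top degree down determines the c_i
solution: c_0 = -2, c_1 = -3/2

c_0 = -2, c_1 = -3/2


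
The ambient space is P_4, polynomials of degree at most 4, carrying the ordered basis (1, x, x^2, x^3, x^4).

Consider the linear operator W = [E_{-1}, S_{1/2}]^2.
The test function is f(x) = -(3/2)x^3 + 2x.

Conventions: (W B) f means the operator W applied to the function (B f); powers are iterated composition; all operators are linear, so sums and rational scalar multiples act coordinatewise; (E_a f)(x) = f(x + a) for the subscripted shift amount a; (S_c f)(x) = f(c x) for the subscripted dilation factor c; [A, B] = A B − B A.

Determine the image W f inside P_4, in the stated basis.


the image equals g(x) = -(9/32)x + 81/64

S_{1/2} f = -(3/16)x^3 + x
E_{-1} S_{1/2} f = -(3/16)x^3 + (9/16)x^2 + (7/16)x - 13/16
E_{-1} f = -(3/2)x^3 + (9/2)x^2 - (5/2)x - 1/2
S_{1/2} E_{-1} f = -(3/16)x^3 + (9/8)x^2 - (5/4)x - 1/2
[E_{-1}, S_{1/2}] f = -(9/16)x^2 + (27/16)x - 5/16
S_{1/2} [E_{-1}, S_{1/2}] f = -(9/64)x^2 + (27/32)x - 5/16
E_{-1} S_{1/2} [E_{-1}, S_{1/2}] f = -(9/64)x^2 + (9/8)x - 83/64
E_{-1} [E_{-1}, S_{1/2}] f = -(9/16)x^2 + (45/16)x - 41/16
S_{1/2} E_{-1} [E_{-1}, S_{1/2}] f = -(9/64)x^2 + (45/32)x - 41/16
[E_{-1}, S_{1/2}] [E_{-1}, S_{1/2}] f = -(9/32)x + 81/64


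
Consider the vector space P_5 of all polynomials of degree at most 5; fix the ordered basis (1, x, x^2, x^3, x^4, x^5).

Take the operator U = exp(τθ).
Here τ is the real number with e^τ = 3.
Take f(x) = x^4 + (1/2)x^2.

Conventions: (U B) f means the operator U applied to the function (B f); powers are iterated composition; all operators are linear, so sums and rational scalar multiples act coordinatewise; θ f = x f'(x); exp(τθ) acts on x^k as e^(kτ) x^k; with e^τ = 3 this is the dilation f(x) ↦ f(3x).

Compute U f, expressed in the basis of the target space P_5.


exp(τθ) x^k = e^(kτ) x^k; with e^τ = 3 this sends x^k to 3^k x^k
x^2 ↦ 9 x^2
x^4 ↦ 81 x^4
applying this coordinatewise to f: exp(τθ) f = 81x^4 + (9/2)x^2

g(x) = 81x^4 + (9/2)x^2


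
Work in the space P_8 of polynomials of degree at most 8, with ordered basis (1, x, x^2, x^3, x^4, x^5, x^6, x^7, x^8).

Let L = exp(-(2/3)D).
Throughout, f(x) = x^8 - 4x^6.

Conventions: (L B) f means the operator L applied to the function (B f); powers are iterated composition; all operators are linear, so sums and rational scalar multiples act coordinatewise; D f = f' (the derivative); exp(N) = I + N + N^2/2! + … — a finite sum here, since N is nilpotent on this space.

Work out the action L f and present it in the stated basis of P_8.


order-1 term: -(16/3)x^7 + 16x^5
order-2 term: (112/9)x^6 - (80/3)x^4
order-3 term: -(448/27)x^5 + (640/27)x^3
order-4 term: (1120/81)x^4 - (320/27)x^2
order-5 term: -(1792/243)x^3 + (256/81)x
order-6 term: (1792/729)x^2 - 256/729
order-7 term: -(1024/2187)x
order-8 term: 256/6561
the series for exp(-(2/3)D) f terminates at order 8
exp(-(2/3)D) f = x^8 - (16/3)x^7 + (76/9)x^6 - (16/27)x^5 - (1040/81)x^4 + (3968/243)x^3 - (6848/729)x^2 + (5888/2187)x - 2048/6561

the result is g(x) = x^8 - (16/3)x^7 + (76/9)x^6 - (16/27)x^5 - (1040/81)x^4 + (3968/243)x^3 - (6848/729)x^2 + (5888/2187)x - 2048/6561


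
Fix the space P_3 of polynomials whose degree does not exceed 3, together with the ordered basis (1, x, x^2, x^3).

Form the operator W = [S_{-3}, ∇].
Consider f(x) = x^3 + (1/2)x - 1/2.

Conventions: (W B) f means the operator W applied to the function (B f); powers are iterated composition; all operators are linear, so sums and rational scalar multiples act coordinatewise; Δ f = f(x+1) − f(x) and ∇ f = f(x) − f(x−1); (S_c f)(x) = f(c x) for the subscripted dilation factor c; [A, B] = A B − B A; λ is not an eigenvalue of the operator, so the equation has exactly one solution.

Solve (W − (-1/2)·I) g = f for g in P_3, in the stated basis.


write g with unknown coordinates in the stated basis and equate coefficients in (W − (-1/2)·I) g = f
solving from the highest basis element down gives g = 2x^3 - 432x^2 - 20447x + 170375
check: W g = 216x^2 + 10224x - 85188
so W g − (-1/2)·g = x^3 + (1/2)x - 1/2 = f ✓

g(x) = 2x^3 - 432x^2 - 20447x + 170375


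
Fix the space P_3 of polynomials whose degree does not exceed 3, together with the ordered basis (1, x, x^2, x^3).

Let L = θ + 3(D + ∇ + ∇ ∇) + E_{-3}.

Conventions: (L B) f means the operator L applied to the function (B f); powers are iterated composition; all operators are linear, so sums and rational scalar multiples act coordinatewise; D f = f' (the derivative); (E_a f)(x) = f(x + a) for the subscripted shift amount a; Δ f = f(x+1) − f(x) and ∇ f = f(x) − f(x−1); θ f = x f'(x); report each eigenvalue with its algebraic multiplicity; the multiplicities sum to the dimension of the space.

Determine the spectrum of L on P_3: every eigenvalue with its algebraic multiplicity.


image of 1: 1
image of x: 2x + 3
image of x^2: 3x^2 + 6x + 12
image of x^3: 4x^3 + 9x^2 + 36x - 42
the matrix is upper triangular; its diagonal is (1, 2, 3, 4)
for a triangular matrix the eigenvalues are the diagonal entries, with algebraic multiplicity their repetition count

λ = 1 (multiplicity 1), λ = 2 (multiplicity 1), λ = 3 (multiplicity 1), λ = 4 (multiplicity 1)


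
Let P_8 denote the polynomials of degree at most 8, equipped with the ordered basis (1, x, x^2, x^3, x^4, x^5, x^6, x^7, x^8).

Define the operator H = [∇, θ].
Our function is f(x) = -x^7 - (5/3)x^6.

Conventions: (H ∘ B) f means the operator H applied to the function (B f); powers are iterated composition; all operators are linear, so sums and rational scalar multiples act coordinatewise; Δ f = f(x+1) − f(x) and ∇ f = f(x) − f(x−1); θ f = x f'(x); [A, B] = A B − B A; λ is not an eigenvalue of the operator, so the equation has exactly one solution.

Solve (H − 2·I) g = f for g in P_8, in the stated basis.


the result is g(x) = (1/2)x^7 + (31/12)x^6 - (11/4)x^5 - (155/8)x^4 + (125/4)x^3 + (565/8)x^2 - (669/8)x - 635/16

write g with unknown coordinates in the stated basis and equate coefficients in (H − 2·I) g = f
solving from the highest basis element down gives g = (1/2)x^7 + (31/12)x^6 - (11/4)x^5 - (155/8)x^4 + (125/4)x^3 + (565/8)x^2 - (669/8)x - 635/16
check: H g = (7/2)x^6 - (11/2)x^5 - (155/4)x^4 + (125/2)x^3 + (565/4)x^2 - (669/4)x - 635/8
so H g − 2·g = -x^7 - (5/3)x^6 = f ✓


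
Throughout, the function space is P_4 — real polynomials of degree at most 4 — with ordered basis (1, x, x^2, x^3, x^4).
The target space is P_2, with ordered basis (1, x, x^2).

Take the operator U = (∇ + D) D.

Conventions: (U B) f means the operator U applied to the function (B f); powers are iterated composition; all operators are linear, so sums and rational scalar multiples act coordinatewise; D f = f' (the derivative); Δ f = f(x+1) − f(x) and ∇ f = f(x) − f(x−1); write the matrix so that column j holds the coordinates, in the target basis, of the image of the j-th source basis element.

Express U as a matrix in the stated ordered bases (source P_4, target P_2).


image of 1: 0
image of x: 0
image of x^2: 4
image of x^3: 12x - 3
image of x^4: 24x^2 - 12x + 4
each image's coordinates form column j of the matrix

the matrix is [[0, 0, 4, -3, 4]; [0, 0, 0, 12, -12]; [0, 0, 0, 0, 24]] (rows listed top to bottom)


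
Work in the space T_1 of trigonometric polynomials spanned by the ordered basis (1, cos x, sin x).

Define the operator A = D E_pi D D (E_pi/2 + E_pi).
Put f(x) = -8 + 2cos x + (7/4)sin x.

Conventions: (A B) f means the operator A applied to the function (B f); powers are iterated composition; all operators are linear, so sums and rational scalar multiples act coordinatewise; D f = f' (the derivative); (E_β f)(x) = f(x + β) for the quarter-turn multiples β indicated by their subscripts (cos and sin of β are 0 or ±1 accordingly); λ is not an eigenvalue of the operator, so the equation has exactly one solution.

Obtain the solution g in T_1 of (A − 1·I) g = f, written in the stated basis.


g(x) = 8 - (9/20)cos x - (11/10)sin x

write g with unknown coordinates in the stated basis and equate coefficients in (A − 1·I) g = f
solving from the highest basis element down gives g = 8 - (9/20)cos x - (11/10)sin x
check: A g = (31/20)cos x + (13/20)sin x
so A g − 1·g = -8 + 2cos x + (7/4)sin x = f ✓


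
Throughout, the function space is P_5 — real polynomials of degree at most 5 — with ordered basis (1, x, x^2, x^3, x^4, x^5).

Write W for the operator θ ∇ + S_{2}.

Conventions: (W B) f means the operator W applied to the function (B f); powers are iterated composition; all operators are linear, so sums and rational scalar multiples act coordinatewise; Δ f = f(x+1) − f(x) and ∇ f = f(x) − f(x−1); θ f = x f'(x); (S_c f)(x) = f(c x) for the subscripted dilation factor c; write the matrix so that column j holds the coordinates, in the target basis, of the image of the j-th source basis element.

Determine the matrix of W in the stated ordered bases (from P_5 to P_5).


the matrix is [[1, 0, 0, 0, 0, 0]; [0, 2, 2, -3, 4, -5]; [0, 0, 4, 6, -12, 20]; [0, 0, 0, 8, 12, -30]; [0, 0, 0, 0, 16, 20]; [0, 0, 0, 0, 0, 32]] (rows listed top to bottom)

image of 1: 1
image of x: 2x
image of x^2: 4x^2 + 2x
image of x^3: 8x^3 + 6x^2 - 3x
image of x^4: 16x^4 + 12x^3 - 12x^2 + 4x
image of x^5: 32x^5 + 20x^4 - 30x^3 + 20x^2 - 5x
each image's coordinates form column j of the matrix


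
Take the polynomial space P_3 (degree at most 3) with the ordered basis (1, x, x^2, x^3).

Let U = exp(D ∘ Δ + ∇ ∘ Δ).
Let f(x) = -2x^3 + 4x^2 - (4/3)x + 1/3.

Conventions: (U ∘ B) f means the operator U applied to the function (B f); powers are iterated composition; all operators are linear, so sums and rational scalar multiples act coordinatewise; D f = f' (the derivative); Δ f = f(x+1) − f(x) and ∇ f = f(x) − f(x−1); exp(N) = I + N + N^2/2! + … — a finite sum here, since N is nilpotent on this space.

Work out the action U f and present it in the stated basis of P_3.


the result is g(x) = -2x^3 + 4x^2 - (76/3)x + 31/3

order-1 term: -24x + 10
the series for exp(D ∘ Δ + ∇ ∘ Δ) f terminates at order 1
exp(D ∘ Δ + ∇ ∘ Δ) f = -2x^3 + 4x^2 - (76/3)x + 31/3


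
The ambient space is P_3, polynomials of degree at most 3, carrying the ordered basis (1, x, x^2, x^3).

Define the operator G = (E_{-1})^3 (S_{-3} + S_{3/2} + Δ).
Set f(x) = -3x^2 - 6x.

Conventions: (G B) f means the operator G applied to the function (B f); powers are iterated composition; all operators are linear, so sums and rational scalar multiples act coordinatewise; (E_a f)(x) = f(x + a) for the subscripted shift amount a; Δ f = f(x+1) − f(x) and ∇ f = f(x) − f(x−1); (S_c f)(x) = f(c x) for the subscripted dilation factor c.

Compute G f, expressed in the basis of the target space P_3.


g(x) = -(135/4)x^2 + (411/2)x - 1287/4

S_{-3} f = -27x^2 + 18x
S_{3/2} f = -(27/4)x^2 - 9x
Δ f = -6x - 9
(S_{-3} + S_{3/2} + Δ) f = -(135/4)x^2 + 3x - 9
E_{-1} (S_{-3} + S_{3/2} + Δ) f = -(135/4)x^2 + (141/2)x - 183/4
E_{-1} E_{-1} (S_{-3} + S_{3/2} + Δ) f = -(135/4)x^2 + 138x - 150
E_{-1} E_{-1} E_{-1} (S_{-3} + S_{3/2} + Δ) f = -(135/4)x^2 + (411/2)x - 1287/4


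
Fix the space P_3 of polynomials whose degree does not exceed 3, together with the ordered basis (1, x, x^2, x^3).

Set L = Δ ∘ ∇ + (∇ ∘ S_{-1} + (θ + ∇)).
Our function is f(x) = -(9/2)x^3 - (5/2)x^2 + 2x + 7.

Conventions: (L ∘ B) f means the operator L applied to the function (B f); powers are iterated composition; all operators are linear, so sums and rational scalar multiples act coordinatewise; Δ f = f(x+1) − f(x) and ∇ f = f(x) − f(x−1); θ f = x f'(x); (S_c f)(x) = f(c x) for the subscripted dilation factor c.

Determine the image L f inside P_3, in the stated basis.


g(x) = -(27/2)x^3 - 5x^2 - 35x

∇ f = -(27/2)x^2 + (17/2)x
Δ ∇ f = -27x - 5
S_{-1} f = (9/2)x^3 - (5/2)x^2 - 2x + 7
∇ S_{-1} f = (27/2)x^2 - (37/2)x + 5
θ f = -(27/2)x^3 - 5x^2 + 2x
∇ f = -(27/2)x^2 + (17/2)x
(θ + ∇) f = -(27/2)x^3 - (37/2)x^2 + (21/2)x
(∇ ∘ S_{-1} + (θ + ∇)) f = -(27/2)x^3 - 5x^2 - 8x + 5
(Δ ∘ ∇ + (∇ ∘ S_{-1} + (θ + ∇))) f = -(27/2)x^3 - 5x^2 - 35x


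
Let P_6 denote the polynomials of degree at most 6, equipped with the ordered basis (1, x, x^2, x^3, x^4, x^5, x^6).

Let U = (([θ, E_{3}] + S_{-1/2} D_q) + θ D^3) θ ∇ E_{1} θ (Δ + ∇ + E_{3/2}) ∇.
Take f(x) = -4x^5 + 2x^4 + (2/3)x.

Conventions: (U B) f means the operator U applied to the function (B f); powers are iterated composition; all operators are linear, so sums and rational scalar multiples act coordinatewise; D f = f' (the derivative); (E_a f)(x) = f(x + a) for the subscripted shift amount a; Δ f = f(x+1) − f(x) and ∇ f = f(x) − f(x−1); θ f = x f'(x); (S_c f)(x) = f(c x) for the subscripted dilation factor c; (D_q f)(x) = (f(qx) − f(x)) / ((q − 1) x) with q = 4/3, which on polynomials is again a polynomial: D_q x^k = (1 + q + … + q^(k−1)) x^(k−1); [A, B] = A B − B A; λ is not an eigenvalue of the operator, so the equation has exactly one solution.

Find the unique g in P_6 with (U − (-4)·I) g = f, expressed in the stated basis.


write g with unknown coordinates in the stated basis and equate coefficients in (U − (-4)·I) g = f
solving from the highest basis element down gives g = -x^5 + (1/2)x^4 - (1435/3)x^2 - (16621/3)x - 10848
check: U g = (5740/3)x^2 + 22162x + 43392
so U g − (-4)·g = -4x^5 + 2x^4 + (2/3)x = f ✓

g(x) = -x^5 + (1/2)x^4 - (1435/3)x^2 - (16621/3)x - 10848


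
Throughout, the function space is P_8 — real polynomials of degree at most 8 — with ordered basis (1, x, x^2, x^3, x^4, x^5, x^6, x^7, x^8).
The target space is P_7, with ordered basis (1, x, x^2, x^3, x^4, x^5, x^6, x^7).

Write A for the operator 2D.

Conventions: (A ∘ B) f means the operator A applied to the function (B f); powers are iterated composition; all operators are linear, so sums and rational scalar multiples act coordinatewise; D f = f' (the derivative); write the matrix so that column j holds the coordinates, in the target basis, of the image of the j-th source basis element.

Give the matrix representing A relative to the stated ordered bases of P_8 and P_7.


image of 1: 0
image of x: 2
image of x^2: 4x
image of x^3: 6x^2
image of x^4: 8x^3
image of x^5: 10x^4
image of x^6: 12x^5
image of x^7: 14x^6
image of x^8: 16x^7
each image's coordinates form column j of the matrix

the matrix is [[0, 2, 0, 0, 0, 0, 0, 0, 0]; [0, 0, 4, 0, 0, 0, 0, 0, 0]; [0, 0, 0, 6, 0, 0, 0, 0, 0]; [0, 0, 0, 0, 8, 0, 0, 0, 0]; [0, 0, 0, 0, 0, 10, 0, 0, 0]; [0, 0, 0, 0, 0, 0, 12, 0, 0]; [0, 0, 0, 0, 0, 0, 0, 14, 0]; [0, 0, 0, 0, 0, 0, 0, 0, 16]] (rows listed top to bottom)


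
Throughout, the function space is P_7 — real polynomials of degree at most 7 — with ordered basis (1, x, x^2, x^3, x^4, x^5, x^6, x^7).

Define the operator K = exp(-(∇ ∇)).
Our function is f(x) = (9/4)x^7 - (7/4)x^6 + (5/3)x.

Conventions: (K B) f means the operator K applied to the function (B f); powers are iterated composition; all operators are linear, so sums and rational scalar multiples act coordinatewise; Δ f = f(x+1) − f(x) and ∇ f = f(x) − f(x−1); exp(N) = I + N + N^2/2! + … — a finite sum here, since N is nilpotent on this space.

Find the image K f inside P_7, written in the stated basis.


the result is g(x) = (9/4)x^7 - (7/4)x^6 - (189/2)x^5 + 525x^4 - (735/2)x^3 - 4200x^2 + (62191/6)x - 4543

order-1 term: -(189/2)x^5 + 525x^4 - (2625/2)x^3 + 1785x^2 - (2583/2)x + 392
order-2 term: 945x^3 - 5985x^2 + 13545x - 10815
order-3 term: -1890x + 5880
the series for exp(-(∇ ∇)) f terminates at order 3
exp(-(∇ ∇)) f = (9/4)x^7 - (7/4)x^6 - (189/2)x^5 + 525x^4 - (735/2)x^3 - 4200x^2 + (62191/6)x - 4543
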